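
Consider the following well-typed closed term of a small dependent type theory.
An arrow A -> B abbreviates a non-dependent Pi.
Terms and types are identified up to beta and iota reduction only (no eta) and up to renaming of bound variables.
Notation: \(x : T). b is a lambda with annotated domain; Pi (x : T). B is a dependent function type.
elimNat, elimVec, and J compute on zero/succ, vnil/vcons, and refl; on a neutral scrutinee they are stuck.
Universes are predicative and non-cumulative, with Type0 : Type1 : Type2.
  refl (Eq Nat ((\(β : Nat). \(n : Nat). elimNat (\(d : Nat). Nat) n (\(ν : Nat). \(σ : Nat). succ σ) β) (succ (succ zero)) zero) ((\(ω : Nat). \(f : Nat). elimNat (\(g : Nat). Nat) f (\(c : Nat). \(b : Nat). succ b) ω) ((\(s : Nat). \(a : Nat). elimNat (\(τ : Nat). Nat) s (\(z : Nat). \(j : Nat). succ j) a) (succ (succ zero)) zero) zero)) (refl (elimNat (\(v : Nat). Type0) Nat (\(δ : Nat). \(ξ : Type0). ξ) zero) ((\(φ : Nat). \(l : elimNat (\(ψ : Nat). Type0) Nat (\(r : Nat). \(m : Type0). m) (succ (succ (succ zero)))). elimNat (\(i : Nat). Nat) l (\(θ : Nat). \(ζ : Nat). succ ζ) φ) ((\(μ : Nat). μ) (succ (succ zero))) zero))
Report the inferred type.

type:
  Eq (Eq Nat (succ (succ zero)) (succ (succ zero))) (refl Nat (succ (succ zero))) (refl Nat (succ (succ zero)))


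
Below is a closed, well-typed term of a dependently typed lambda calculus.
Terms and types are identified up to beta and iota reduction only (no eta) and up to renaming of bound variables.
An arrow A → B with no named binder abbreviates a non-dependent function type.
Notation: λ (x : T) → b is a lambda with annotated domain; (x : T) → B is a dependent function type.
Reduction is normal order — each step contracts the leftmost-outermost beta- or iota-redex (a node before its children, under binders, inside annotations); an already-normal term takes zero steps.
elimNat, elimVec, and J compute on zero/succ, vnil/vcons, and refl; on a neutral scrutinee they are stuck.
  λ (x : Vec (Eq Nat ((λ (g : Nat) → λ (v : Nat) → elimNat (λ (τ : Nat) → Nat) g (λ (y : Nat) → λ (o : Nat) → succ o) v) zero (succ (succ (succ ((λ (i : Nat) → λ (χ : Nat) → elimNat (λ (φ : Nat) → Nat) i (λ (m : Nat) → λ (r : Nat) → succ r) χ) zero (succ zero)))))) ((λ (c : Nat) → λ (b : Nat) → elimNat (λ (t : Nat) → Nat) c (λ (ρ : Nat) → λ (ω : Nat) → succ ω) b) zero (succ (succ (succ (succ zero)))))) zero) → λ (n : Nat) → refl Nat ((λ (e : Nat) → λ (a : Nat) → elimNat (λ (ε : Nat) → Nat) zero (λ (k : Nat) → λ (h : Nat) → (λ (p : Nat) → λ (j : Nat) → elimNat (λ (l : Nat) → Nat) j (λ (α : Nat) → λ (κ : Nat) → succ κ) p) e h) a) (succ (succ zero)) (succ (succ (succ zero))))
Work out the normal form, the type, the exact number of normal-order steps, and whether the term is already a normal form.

reduced normal form:
  λ (x : Vec (Eq Nat (succ (succ (succ (succ zero)))) (succ (succ (succ (succ zero))))) zero) → λ (g : Nat) → refl Nat (succ (succ (succ (succ (succ (succ zero))))))
the term's type:
  Vec (Eq Nat (succ (succ (succ (succ zero)))) (succ (succ (succ (succ zero))))) zero → Nat → Eq Nat (succ (succ (succ (succ (succ (succ zero)))))) (succ (succ (succ (succ (succ (succ zero))))))
reduction steps (normal order): 75
term was already normal: no
first redex: a beta-redex


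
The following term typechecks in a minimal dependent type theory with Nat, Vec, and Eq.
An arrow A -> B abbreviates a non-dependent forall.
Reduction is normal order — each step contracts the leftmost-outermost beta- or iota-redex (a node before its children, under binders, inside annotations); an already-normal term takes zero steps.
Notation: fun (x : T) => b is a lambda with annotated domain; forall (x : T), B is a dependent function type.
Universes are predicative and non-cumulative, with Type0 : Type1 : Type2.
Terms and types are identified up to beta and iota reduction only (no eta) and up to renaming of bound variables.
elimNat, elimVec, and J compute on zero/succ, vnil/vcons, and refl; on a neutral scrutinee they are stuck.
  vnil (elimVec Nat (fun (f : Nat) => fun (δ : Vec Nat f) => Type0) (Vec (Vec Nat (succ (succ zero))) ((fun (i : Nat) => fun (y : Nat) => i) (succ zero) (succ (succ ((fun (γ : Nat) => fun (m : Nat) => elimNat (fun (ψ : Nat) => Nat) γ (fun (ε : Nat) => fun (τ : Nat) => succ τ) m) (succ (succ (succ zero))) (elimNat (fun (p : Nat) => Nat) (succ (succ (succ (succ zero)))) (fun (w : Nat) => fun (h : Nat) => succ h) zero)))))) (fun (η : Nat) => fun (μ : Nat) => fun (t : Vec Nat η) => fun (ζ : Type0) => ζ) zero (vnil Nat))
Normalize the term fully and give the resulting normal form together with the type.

reduced normal form:
  vnil (Vec (Vec Nat (succ (succ zero))) (succ zero))
the term's type:
  Vec (Vec (Vec Nat (succ (succ zero))) (succ zero)) zero
observation: reduction starts at an elimVec iota-redex, and 3 normal-order steps reach the normal form.


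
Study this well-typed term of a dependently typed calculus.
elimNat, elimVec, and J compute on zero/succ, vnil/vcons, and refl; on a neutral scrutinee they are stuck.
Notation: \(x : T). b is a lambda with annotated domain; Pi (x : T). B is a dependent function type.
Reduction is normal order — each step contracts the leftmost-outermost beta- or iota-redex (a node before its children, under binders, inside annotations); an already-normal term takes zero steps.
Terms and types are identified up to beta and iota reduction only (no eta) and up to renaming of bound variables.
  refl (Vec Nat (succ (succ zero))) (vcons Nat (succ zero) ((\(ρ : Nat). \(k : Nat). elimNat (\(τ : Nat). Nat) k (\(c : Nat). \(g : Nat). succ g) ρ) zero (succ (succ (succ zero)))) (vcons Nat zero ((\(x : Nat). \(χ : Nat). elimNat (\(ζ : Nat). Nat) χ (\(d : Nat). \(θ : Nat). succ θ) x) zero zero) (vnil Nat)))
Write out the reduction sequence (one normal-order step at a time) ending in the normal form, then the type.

normal-order reduction sequence:
  refl (Vec Nat (succ (succ zero))) (vcons Nat (succ zero) ((\(ρ : Nat). \(k : Nat). elimNat (\(τ : Nat). Nat) k (\(c : Nat). \(g : Nat). succ g) ρ) zero (succ (succ (succ zero)))) (vcons Nat zero ((\(x : Nat). \(χ : Nat). elimNat (\(ζ : Nat). Nat) χ (\(d : Nat). \(θ : Nat). succ θ) x) zero zero) (vnil Nat)))
  ~> refl (Vec Nat (succ (succ zero))) (vcons Nat (succ zero) ((\(ρ : Nat). elimNat (\(k : Nat). Nat) ρ (\(τ : Nat). \(c : Nat). succ c) zero) (succ (succ (succ zero)))) (vcons Nat zero ((\(g : Nat). \(x : Nat). elimNat (\(χ : Nat). Nat) x (\(ζ : Nat). \(d : Nat). succ d) g) zero zero) (vnil Nat)))
  ~> refl (Vec Nat (succ (succ zero))) (vcons Nat (succ zero) (elimNat (\(ρ : Nat). Nat) (succ (succ (succ zero))) (\(k : Nat). \(τ : Nat). succ τ) zero) (vcons Nat zero ((\(c : Nat). \(g : Nat). elimNat (\(x : Nat). Nat) g (\(χ : Nat). \(ζ : Nat). succ ζ) c) zero zero) (vnil Nat)))
  ~> refl (Vec Nat (succ (succ zero))) (vcons Nat (succ zero) (succ (succ (succ zero))) (vcons Nat zero ((\(ρ : Nat). \(k : Nat). elimNat (\(τ : Nat). Nat) k (\(c : Nat). \(g : Nat). succ g) ρ) zero zero) (vnil Nat)))
  ~> refl (Vec Nat (succ (succ zero))) (vcons Nat (succ zero) (succ (succ (succ zero))) (vcons Nat zero ((\(ρ : Nat). elimNat (\(k : Nat). Nat) ρ (\(τ : Nat). \(c : Nat). succ c) zero) zero) (vnil Nat)))
  ~> refl (Vec Nat (succ (succ zero))) (vcons Nat (succ zero) (succ (succ (succ zero))) (vcons Nat zero (elimNat (\(ρ : Nat). Nat) zero (\(k : Nat). \(τ : Nat). succ τ) zero) (vnil Nat)))
  ~> refl (Vec Nat (succ (succ zero))) (vcons Nat (succ zero) (succ (succ (succ zero))) (vcons Nat zero zero (vnil Nat)))
the term's type:
  Eq (Vec Nat (succ (succ zero))) (vcons Nat (succ zero) (succ (succ (succ zero))) (vcons Nat zero zero (vnil Nat))) (vcons Nat (succ zero) (succ (succ (succ zero))) (vcons Nat zero zero (vnil Nat)))


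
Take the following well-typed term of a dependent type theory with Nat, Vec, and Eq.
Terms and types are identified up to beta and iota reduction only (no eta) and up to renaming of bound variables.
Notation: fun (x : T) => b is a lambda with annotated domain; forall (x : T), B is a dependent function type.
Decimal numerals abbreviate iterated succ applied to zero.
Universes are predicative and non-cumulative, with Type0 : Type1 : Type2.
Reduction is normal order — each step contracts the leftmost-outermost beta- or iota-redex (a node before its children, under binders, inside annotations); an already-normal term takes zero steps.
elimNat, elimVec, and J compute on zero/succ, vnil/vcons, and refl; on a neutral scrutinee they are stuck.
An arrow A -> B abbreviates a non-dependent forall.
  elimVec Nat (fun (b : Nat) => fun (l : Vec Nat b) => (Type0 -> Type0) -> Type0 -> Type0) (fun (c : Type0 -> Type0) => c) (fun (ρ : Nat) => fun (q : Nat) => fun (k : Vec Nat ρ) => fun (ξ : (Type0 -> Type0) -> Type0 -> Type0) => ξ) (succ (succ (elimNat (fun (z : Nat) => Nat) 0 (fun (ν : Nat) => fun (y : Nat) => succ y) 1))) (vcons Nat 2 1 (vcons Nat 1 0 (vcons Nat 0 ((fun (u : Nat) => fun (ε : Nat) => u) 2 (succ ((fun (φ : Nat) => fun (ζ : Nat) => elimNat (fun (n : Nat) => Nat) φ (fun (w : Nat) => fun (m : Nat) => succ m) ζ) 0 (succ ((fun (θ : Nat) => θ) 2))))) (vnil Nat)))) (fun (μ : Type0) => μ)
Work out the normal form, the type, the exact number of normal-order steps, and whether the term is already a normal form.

reduced normal form:
  fun (b : Type0) => b
type:
  Type0 -> Type0
reduction steps (normal order): 17
started in normal form: no
first contracted redex: an elimVec iota-redex


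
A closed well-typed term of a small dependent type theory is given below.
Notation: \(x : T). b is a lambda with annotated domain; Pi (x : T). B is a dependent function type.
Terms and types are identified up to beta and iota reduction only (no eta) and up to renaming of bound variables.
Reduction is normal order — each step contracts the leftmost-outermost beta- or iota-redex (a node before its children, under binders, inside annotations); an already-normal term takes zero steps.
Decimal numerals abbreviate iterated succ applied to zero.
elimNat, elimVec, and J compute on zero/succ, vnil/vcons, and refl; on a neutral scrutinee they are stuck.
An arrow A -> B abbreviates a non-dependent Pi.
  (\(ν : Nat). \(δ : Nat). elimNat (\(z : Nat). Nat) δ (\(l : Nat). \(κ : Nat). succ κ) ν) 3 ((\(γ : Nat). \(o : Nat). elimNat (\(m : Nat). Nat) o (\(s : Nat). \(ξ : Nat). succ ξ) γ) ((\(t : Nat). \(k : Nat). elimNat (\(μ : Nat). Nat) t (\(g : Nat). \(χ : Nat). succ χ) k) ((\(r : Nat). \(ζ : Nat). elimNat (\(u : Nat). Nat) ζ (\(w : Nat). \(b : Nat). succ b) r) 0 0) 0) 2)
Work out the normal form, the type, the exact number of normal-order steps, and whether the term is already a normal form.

normal form:
  5
type:
  Nat
normal-order step count: 21
started in normal form: no
first redex: a beta-redex


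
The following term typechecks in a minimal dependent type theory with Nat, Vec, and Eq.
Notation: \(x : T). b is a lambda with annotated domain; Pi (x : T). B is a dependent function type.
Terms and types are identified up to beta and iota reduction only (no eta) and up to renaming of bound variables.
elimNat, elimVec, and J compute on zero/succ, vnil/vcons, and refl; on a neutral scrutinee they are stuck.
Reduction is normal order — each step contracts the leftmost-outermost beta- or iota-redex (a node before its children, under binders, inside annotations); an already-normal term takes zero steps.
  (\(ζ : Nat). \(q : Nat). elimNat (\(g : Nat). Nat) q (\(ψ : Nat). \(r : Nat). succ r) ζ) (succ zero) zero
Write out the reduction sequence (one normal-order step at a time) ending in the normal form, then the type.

normal-order reduction:
  (\(ζ : Nat). \(q : Nat). elimNat (\(g : Nat). Nat) q (\(ψ : Nat). \(r : Nat). succ r) ζ) (succ zero) zero
  ~> (\(ζ : Nat). elimNat (\(q : Nat). Nat) ζ (\(g : Nat). \(ψ : Nat). succ ψ) (succ zero)) zero
  ~> elimNat (\(ζ : Nat). Nat) zero (\(q : Nat). \(g : Nat). succ g) (succ zero)
  ~> (\(ζ : Nat). \(q : Nat). succ q) zero (elimNat (\(g : Nat). Nat) zero (\(ψ : Nat). \(r : Nat). succ r) zero)
  ~> (\(ζ : Nat). succ ζ) (elimNat (\(q : Nat). Nat) zero (\(g : Nat). \(ψ : Nat). succ ψ) zero)
  ~> succ (elimNat (\(ζ : Nat). Nat) zero (\(q : Nat). \(g : Nat). succ g) zero)
  ~> succ zero
type:
  Nat


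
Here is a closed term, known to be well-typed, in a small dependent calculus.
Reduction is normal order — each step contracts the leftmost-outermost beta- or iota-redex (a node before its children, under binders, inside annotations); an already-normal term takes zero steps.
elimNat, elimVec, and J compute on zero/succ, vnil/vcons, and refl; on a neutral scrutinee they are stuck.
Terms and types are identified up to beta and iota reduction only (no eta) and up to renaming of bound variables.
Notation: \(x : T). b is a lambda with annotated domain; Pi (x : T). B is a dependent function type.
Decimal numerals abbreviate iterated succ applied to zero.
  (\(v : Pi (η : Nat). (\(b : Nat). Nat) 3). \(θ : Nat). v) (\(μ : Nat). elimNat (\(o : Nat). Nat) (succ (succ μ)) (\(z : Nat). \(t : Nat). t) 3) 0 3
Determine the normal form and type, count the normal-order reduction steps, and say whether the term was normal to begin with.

reduced normal form:
  5
type:
  Nat
normal-order step count: 13
term was already normal: no
first contracted redex: a beta-redex


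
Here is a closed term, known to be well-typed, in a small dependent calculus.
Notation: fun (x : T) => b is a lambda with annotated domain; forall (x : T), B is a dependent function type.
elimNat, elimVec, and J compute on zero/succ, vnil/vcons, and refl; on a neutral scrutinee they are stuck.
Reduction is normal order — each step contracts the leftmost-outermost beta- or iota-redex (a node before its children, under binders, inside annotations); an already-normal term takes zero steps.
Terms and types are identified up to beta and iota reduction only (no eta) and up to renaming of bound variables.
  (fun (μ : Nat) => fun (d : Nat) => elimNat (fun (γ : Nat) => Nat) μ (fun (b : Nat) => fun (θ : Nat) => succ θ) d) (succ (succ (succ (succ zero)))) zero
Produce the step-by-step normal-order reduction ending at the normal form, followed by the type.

reduction (normal order):
  (fun (μ : Nat) => fun (d : Nat) => elimNat (fun (γ : Nat) => Nat) μ (fun (b : Nat) => fun (θ : Nat) => succ θ) d) (succ (succ (succ (succ zero)))) zero
  ~> (fun (μ : Nat) => elimNat (fun (d : Nat) => Nat) (succ (succ (succ (succ zero)))) (fun (γ : Nat) => fun (b : Nat) => succ b) μ) zero
  ~> elimNat (fun (μ : Nat) => Nat) (succ (succ (succ (succ zero)))) (fun (d : Nat) => fun (γ : Nat) => succ γ) zero
  ~> succ (succ (succ (succ zero)))
the term's type:
  Nat


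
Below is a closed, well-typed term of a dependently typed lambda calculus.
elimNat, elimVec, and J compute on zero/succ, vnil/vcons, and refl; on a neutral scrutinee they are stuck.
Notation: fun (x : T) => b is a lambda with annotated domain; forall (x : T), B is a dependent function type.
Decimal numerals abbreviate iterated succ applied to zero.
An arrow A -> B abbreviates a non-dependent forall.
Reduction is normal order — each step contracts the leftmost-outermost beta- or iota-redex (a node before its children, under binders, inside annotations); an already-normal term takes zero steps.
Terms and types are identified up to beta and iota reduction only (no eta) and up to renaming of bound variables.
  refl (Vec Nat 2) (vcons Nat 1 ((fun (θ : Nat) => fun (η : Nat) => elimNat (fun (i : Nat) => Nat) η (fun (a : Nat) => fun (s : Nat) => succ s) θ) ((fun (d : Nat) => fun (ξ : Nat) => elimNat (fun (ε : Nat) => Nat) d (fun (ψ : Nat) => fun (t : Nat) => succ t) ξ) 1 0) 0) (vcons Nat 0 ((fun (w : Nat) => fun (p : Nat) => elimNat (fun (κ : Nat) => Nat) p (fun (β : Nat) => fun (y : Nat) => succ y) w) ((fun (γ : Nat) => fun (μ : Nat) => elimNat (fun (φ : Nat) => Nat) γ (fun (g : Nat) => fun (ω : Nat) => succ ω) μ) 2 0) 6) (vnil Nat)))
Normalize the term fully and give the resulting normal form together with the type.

normal form:
  refl (Vec Nat 2) (vcons Nat 1 1 (vcons Nat 0 8 (vnil Nat)))
the term's type:
  Eq (Vec Nat 2) (vcons Nat 1 1 (vcons Nat 0 8 (vnil Nat))) (vcons Nat 1 1 (vcons Nat 0 8 (vnil Nat)))


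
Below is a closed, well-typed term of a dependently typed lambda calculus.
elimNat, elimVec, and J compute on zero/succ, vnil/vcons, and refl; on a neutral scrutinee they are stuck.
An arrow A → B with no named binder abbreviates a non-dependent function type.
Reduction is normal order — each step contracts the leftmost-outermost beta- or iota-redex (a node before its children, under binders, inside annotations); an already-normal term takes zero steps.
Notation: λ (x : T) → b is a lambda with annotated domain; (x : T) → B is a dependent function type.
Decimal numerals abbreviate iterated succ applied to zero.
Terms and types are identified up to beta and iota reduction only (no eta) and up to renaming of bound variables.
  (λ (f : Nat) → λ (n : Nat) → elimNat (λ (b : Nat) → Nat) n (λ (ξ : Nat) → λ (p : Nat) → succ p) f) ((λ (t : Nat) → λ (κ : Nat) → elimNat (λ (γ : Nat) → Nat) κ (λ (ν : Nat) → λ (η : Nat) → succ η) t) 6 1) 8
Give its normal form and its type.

reduced normal form:
  15
type:
  Nat
observation: 45 normal-order steps normalize the term, beginning with a beta-redex.


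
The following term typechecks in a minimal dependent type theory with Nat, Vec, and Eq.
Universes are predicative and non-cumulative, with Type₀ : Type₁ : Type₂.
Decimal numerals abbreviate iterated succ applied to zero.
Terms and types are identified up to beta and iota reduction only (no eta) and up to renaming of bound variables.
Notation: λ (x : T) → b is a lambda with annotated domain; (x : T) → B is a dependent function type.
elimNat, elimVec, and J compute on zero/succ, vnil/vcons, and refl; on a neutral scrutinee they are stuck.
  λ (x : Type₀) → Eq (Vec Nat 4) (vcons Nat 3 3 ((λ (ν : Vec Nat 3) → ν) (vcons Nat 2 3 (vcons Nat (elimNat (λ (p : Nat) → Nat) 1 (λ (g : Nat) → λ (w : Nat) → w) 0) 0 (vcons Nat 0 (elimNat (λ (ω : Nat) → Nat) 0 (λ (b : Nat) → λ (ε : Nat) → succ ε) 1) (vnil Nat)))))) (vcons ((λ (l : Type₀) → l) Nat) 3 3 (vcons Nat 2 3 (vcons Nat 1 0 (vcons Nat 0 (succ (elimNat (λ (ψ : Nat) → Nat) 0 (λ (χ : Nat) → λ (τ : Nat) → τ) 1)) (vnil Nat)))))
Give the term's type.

inferred type:
  (x : Type₀) → Type₀


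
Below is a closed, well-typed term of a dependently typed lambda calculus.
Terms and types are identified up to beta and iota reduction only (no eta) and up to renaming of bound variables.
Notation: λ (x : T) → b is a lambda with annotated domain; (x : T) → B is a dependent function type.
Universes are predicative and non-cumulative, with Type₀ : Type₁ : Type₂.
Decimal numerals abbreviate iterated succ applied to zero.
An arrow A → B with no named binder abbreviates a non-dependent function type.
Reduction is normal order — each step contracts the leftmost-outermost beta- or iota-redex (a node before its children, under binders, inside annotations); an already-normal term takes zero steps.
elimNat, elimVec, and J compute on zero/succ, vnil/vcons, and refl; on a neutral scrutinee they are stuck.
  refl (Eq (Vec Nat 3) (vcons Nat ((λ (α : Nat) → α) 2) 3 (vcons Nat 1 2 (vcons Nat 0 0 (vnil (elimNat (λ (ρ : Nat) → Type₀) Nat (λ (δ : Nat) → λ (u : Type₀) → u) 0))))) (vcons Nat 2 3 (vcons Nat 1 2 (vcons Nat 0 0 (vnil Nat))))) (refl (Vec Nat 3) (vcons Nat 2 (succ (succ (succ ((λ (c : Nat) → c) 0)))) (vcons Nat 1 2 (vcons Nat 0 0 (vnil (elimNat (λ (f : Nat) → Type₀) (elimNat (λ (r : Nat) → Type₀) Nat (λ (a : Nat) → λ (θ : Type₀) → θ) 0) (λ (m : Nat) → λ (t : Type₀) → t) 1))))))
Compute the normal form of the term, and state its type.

reduced normal form:
  refl (Eq (Vec Nat 3) (vcons Nat 2 3 (vcons Nat 1 2 (vcons Nat 0 0 (vnil Nat)))) (vcons Nat 2 3 (vcons Nat 1 2 (vcons Nat 0 0 (vnil Nat))))) (refl (Vec Nat 3) (vcons Nat 2 3 (vcons Nat 1 2 (vcons Nat 0 0 (vnil Nat)))))
the term's type:
  Eq (Eq (Vec Nat 3) (vcons Nat 2 3 (vcons Nat 1 2 (vcons Nat 0 0 (vnil Nat)))) (vcons Nat 2 3 (vcons Nat 1 2 (vcons Nat 0 0 (vnil Nat))))) (refl (Vec Nat 3) (vcons Nat 2 3 (vcons Nat 1 2 (vcons Nat 0 0 (vnil Nat))))) (refl (Vec Nat 3) (vcons Nat 2 3 (vcons Nat 1 2 (vcons Nat 0 0 (vnil Nat)))))


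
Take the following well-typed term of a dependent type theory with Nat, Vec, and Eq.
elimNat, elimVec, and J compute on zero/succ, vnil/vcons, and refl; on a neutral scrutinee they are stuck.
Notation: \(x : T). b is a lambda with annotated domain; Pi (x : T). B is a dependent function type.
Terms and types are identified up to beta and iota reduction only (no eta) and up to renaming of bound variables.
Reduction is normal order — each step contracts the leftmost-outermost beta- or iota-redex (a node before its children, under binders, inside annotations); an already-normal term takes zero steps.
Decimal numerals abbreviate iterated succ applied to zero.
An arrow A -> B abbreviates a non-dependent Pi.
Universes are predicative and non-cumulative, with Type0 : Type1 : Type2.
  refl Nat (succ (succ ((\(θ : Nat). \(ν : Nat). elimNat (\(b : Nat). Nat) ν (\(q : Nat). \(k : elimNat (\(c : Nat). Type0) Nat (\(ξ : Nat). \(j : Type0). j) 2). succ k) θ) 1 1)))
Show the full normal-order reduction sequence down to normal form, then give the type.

reduction (normal order):
  refl Nat (succ (succ ((\(θ : Nat). \(ν : Nat). elimNat (\(b : Nat). Nat) ν (\(q : Nat). \(k : elimNat (\(c : Nat). Type0) Nat (\(ξ : Nat). \(j : Type0). j) 2). succ k) θ) 1 1)))
  ~> refl Nat (succ (succ ((\(θ : Nat). elimNat (\(ν : Nat). Nat) θ (\(b : Nat). \(q : elimNat (\(k : Nat). Type0) Nat (\(c : Nat). \(ξ : Type0). ξ) 2). succ q) 1) 1)))
  ~> refl Nat (succ (succ (elimNat (\(θ : Nat). Nat) 1 (\(ν : Nat). \(b : elimNat (\(q : Nat). Type0) Nat (\(k : Nat). \(c : Type0). c) 2). succ b) 1)))
  ~> refl Nat (succ (succ ((\(θ : Nat). \(ν : elimNat (\(b : Nat). Type0) Nat (\(q : Nat). \(k : Type0). k) 2). succ ν) 0 (elimNat (\(c : Nat). Nat) 1 (\(ξ : Nat). \(j : elimNat (\(ω : Nat). Type0) Nat (\(z : Nat). \(γ : Type0). γ) 2). succ j) 0))))
  ~> refl Nat (succ (succ ((\(θ : elimNat (\(ν : Nat). Type0) Nat (\(b : Nat). \(q : Type0). q) 2). succ θ) (elimNat (\(k : Nat). Nat) 1 (\(c : Nat). \(ξ : elimNat (\(j : Nat). Type0) Nat (\(ω : Nat). \(z : Type0). z) 2). succ ξ) 0))))
  ~> refl Nat (succ (succ (succ (elimNat (\(θ : Nat). Nat) 1 (\(ν : Nat). \(b : elimNat (\(q : Nat). Type0) Nat (\(k : Nat). \(c : Type0). c) 2). succ b) 0))))
  ~> refl Nat 4
the term's type:
  Eq Nat 4 4


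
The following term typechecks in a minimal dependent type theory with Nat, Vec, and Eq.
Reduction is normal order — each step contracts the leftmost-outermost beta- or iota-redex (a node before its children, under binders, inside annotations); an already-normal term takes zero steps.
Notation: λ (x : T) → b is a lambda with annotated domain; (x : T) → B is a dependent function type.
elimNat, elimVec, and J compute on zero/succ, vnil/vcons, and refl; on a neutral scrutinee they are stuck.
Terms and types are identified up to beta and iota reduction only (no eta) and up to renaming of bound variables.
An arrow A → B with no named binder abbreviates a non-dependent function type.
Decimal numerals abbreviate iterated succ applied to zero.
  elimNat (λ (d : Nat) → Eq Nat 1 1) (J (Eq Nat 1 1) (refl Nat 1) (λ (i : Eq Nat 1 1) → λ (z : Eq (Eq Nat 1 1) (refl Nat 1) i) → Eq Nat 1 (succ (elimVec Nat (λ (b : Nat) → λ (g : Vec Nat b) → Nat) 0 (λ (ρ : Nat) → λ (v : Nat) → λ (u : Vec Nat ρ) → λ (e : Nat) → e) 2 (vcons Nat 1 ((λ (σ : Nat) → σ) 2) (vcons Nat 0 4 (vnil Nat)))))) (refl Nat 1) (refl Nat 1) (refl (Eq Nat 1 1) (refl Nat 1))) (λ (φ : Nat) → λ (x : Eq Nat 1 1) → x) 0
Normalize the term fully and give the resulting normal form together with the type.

resulting normal form:
  refl Nat 1
type:
  Eq Nat 1 1
observation: 2 normal-order steps separate the term from its normal form.


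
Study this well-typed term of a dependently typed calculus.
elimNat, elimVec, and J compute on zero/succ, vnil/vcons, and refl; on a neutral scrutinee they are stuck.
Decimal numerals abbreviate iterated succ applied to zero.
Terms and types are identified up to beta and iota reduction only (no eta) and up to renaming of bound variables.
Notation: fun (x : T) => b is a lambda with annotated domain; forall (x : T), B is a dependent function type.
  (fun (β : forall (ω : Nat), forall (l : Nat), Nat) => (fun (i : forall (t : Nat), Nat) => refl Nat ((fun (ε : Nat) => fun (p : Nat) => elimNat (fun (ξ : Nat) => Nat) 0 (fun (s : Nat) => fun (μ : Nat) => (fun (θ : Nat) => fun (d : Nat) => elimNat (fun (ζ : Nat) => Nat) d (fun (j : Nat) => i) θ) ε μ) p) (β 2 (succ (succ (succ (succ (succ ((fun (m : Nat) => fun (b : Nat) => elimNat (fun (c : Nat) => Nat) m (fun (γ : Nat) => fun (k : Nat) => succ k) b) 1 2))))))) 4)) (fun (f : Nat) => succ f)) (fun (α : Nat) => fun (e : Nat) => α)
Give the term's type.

inferred type:
  Eq Nat 8 8


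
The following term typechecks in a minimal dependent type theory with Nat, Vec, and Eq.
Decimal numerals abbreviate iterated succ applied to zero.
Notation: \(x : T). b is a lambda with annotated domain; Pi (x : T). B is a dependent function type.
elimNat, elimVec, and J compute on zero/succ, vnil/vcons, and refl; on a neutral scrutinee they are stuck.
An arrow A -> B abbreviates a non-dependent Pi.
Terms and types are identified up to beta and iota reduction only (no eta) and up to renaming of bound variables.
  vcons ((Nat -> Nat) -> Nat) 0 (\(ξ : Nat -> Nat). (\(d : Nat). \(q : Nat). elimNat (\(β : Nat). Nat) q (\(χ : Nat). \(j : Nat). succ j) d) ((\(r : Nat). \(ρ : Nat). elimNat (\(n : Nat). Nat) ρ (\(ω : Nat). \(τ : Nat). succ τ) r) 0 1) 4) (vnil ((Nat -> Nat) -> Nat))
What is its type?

type:
  Vec ((Nat -> Nat) -> Nat) 1


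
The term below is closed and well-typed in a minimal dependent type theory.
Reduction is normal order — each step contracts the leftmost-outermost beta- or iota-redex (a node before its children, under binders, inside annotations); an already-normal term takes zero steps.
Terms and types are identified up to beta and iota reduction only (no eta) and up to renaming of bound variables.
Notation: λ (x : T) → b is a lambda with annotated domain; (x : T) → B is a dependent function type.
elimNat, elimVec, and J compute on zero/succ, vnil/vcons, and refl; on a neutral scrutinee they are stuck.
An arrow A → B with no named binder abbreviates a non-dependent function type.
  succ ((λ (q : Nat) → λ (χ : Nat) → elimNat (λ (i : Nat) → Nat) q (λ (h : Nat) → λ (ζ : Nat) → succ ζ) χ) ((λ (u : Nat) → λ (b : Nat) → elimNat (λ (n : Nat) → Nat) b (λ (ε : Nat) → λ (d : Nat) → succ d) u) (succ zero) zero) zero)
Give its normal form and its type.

reduced normal form:
  succ (succ zero)
type:
  Nat


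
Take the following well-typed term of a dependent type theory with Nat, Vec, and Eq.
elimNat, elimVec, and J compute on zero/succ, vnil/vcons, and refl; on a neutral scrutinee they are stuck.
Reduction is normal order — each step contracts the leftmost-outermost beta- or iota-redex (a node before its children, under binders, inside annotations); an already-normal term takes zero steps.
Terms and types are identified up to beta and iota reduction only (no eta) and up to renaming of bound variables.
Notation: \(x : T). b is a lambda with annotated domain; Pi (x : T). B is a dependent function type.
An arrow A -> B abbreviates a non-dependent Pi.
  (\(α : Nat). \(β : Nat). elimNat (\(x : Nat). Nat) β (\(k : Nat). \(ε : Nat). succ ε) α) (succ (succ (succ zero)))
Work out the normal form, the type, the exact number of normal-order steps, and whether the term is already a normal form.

resulting normal form:
  \(α : Nat). succ (succ (succ α))
inferred type:
  Nat -> Nat
reduction steps (normal order): 11
term was already normal: no
first contracted redex: a beta-redex


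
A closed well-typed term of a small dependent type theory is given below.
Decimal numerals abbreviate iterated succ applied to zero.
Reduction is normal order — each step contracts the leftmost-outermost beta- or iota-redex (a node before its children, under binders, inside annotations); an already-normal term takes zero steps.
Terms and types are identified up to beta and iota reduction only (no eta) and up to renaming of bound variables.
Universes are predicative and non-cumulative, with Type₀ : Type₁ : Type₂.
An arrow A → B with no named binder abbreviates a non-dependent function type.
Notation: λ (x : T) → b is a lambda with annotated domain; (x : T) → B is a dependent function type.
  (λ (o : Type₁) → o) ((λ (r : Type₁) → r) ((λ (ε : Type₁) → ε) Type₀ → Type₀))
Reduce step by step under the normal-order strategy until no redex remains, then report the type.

reduction (normal order):
  (λ (o : Type₁) → o) ((λ (r : Type₁) → r) ((λ (ε : Type₁) → ε) Type₀ → Type₀))
  ~> (λ (o : Type₁) → o) ((λ (r : Type₁) → r) Type₀ → Type₀)
  ~> (λ (o : Type₁) → o) Type₀ → Type₀
  ~> Type₀ → Type₀
inferred type:
  Type₁


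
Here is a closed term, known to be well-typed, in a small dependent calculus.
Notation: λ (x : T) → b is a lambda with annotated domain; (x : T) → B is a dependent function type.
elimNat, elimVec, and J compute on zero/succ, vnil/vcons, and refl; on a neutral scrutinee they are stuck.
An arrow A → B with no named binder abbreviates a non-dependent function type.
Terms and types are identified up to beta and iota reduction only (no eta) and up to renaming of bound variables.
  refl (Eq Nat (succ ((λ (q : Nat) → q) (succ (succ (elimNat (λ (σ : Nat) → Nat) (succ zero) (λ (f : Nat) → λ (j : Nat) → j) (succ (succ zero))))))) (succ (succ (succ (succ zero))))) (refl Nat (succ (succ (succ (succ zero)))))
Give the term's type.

type:
  Eq (Eq Nat (succ (succ (succ (succ zero)))) (succ (succ (succ (succ zero))))) (refl Nat (succ (succ (succ (succ zero))))) (refl Nat (succ (succ (succ (succ zero)))))


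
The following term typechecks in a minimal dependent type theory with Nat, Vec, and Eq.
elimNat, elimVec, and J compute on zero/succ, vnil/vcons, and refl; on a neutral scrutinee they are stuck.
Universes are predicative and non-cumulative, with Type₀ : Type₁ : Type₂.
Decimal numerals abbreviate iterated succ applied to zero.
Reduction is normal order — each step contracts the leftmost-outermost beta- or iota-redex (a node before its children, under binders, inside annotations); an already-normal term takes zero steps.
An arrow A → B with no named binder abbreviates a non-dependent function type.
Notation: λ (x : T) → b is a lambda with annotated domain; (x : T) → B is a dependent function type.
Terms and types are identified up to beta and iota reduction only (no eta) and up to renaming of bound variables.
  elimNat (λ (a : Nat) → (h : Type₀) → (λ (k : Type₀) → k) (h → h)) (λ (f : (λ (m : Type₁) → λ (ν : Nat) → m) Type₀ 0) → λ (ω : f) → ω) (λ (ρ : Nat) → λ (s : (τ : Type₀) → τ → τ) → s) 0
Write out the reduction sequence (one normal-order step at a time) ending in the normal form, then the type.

normal-order reduction:
  elimNat (λ (a : Nat) → (h : Type₀) → (λ (k : Type₀) → k) (h → h)) (λ (f : (λ (m : Type₁) → λ (ν : Nat) → m) Type₀ 0) → λ (ω : f) → ω) (λ (ρ : Nat) → λ (s : (τ : Type₀) → τ → τ) → s) 0
  ~> λ (a : (λ (h : Type₁) → λ (k : Nat) → h) Type₀ 0) → λ (f : a) → f
  ~> λ (a : (λ (h : Nat) → Type₀) 0) → λ (k : a) → k
  ~> λ (a : Type₀) → λ (h : a) → h
the term's type:
  (a : Type₀) → a → a


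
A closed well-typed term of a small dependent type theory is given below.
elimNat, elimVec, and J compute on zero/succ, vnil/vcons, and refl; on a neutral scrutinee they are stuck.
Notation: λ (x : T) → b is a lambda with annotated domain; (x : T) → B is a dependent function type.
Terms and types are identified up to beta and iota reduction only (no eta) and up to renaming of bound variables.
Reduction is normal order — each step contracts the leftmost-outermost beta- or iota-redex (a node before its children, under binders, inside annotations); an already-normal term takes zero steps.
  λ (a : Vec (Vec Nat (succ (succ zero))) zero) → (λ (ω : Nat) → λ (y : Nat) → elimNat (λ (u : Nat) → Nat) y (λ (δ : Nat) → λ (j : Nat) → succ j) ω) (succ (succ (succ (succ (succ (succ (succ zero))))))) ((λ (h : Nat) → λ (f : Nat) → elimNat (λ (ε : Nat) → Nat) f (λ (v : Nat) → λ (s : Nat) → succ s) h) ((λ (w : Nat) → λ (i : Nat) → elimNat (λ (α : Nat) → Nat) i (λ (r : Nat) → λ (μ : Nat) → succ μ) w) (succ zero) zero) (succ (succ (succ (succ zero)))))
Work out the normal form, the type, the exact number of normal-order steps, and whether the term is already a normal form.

resulting normal form:
  λ (a : Vec (Vec Nat (succ (succ zero))) zero) → succ (succ (succ (succ (succ (succ (succ (succ (succ (succ (succ (succ zero)))))))))))
inferred type:
  (a : Vec (Vec Nat (succ (succ zero))) zero) → Nat
reduction steps (normal order): 36
term was already normal: no
first redex: a beta-redex


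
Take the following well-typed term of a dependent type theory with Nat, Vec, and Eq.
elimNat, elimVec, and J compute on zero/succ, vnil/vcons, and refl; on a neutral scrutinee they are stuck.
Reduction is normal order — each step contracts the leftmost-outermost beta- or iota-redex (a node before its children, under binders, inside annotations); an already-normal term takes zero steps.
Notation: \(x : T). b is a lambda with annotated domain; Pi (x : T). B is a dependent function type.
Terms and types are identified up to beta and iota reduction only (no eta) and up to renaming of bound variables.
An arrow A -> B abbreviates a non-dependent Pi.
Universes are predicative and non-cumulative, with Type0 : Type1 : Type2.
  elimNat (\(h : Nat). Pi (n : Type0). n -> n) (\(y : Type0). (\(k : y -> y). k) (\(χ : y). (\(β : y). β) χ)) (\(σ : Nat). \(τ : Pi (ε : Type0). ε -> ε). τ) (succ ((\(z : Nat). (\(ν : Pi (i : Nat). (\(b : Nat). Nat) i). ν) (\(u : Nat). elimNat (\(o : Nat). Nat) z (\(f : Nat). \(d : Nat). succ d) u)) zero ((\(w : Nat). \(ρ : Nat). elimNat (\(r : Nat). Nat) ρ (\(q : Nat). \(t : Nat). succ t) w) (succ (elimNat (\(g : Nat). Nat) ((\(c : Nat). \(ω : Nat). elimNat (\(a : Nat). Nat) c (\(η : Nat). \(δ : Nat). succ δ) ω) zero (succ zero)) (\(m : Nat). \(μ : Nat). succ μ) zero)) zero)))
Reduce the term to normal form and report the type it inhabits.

normal form:
  \(h : Type0). \(n : h). n
type:
  Pi (h : Type0). h -> h
observation: contracting an elimNat iota-redex first, the term normalizes in 38 steps.


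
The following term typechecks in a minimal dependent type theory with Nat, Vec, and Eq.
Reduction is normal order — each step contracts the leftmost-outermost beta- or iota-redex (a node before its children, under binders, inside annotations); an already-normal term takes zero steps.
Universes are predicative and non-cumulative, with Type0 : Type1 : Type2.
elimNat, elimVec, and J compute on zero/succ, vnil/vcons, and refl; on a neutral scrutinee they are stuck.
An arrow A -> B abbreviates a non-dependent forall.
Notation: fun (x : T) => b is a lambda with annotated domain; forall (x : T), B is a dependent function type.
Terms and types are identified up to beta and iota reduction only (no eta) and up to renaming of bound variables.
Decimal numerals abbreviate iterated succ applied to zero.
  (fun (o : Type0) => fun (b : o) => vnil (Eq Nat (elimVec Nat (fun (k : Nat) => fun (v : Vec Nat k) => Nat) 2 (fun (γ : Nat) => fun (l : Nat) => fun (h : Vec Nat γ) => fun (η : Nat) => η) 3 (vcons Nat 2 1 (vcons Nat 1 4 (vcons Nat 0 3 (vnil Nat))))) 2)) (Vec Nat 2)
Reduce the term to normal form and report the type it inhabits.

normal form:
  fun (o : Vec Nat 2) => vnil (Eq Nat 2 2)
type:
  Vec Nat 2 -> Vec (Eq Nat 2 2) 0


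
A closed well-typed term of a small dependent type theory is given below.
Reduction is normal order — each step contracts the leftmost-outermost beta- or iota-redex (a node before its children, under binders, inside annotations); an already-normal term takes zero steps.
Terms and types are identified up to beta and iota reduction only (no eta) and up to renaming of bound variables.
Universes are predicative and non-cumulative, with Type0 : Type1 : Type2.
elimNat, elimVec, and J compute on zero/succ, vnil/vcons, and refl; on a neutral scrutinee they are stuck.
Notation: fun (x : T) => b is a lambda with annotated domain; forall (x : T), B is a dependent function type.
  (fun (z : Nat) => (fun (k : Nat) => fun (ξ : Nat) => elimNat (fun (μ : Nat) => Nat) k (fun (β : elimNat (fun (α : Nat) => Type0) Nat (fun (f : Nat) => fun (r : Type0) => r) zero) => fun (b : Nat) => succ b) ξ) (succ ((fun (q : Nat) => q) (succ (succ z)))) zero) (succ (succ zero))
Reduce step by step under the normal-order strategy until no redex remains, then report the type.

normal-order reduction:
  (fun (z : Nat) => (fun (k : Nat) => fun (ξ : Nat) => elimNat (fun (μ : Nat) => Nat) k (fun (β : elimNat (fun (α : Nat) => Type0) Nat (fun (f : Nat) => fun (r : Type0) => r) zero) => fun (b : Nat) => succ b) ξ) (succ ((fun (q : Nat) => q) (succ (succ z)))) zero) (succ (succ zero))
  ~> (fun (z : Nat) => fun (k : Nat) => elimNat (fun (ξ : Nat) => Nat) z (fun (μ : elimNat (fun (β : Nat) => Type0) Nat (fun (α : Nat) => fun (f : Type0) => f) zero) => fun (r : Nat) => succ r) k) (succ ((fun (b : Nat) => b) (succ (succ (succ (succ zero)))))) zero
  ~> (fun (z : Nat) => elimNat (fun (k : Nat) => Nat) (succ ((fun (ξ : Nat) => ξ) (succ (succ (succ (succ zero)))))) (fun (μ : elimNat (fun (β : Nat) => Type0) Nat (fun (α : Nat) => fun (f : Type0) => f) zero) => fun (r : Nat) => succ r) z) zero
  ~> elimNat (fun (z : Nat) => Nat) (succ ((fun (k : Nat) => k) (succ (succ (succ (succ zero)))))) (fun (ξ : elimNat (fun (μ : Nat) => Type0) Nat (fun (β : Nat) => fun (α : Type0) => α) zero) => fun (f : Nat) => succ f) zero
  ~> succ ((fun (z : Nat) => z) (succ (succ (succ (succ zero)))))
  ~> succ (succ (succ (succ (succ zero))))
inferred type:
  Nat


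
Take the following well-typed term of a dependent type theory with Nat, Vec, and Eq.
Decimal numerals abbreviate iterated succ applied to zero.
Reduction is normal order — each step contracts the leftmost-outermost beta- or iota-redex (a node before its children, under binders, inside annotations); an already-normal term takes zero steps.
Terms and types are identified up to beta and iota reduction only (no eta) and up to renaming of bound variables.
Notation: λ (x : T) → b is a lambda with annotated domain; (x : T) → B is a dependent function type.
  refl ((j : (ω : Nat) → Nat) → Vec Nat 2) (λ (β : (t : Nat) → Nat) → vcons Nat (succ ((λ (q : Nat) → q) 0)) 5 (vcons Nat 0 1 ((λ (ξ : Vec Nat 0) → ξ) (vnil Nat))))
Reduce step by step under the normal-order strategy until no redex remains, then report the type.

reduction (normal order):
  refl ((j : (ω : Nat) → Nat) → Vec Nat 2) (λ (β : (t : Nat) → Nat) → vcons Nat (succ ((λ (q : Nat) → q) 0)) 5 (vcons Nat 0 1 ((λ (ξ : Vec Nat 0) → ξ) (vnil Nat))))
  ~> refl ((j : (ω : Nat) → Nat) → Vec Nat 2) (λ (β : (t : Nat) → Nat) → vcons Nat 1 5 (vcons Nat 0 1 ((λ (q : Vec Nat 0) → q) (vnil Nat))))
  ~> refl ((j : (ω : Nat) → Nat) → Vec Nat 2) (λ (β : (t : Nat) → Nat) → vcons Nat 1 5 (vcons Nat 0 1 (vnil Nat)))
the term's type:
  Eq ((j : (ω : Nat) → Nat) → Vec Nat 2) (λ (β : (t : Nat) → Nat) → vcons Nat 1 5 (vcons Nat 0 1 (vnil Nat))) (λ (q : (ξ : Nat) → Nat) → vcons Nat 1 5 (vcons Nat 0 1 (vnil Nat)))


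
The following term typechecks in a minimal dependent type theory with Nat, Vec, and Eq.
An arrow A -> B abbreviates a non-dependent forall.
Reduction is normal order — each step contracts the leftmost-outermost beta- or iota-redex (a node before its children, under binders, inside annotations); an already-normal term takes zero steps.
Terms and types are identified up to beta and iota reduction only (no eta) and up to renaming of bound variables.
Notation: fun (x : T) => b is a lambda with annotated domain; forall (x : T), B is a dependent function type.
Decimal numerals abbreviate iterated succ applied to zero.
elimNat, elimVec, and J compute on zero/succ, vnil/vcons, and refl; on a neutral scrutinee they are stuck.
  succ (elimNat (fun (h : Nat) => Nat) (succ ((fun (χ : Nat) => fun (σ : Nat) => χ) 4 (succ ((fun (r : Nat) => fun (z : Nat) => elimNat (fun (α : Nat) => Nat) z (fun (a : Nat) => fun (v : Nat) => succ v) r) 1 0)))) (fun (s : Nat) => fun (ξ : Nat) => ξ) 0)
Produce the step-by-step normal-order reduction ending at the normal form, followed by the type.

reduction (normal order):
  succ (elimNat (fun (h : Nat) => Nat) (succ ((fun (χ : Nat) => fun (σ : Nat) => χ) 4 (succ ((fun (r : Nat) => fun (z : Nat) => elimNat (fun (α : Nat) => Nat) z (fun (a : Nat) => fun (v : Nat) => succ v) r) 1 0)))) (fun (s : Nat) => fun (ξ : Nat) => ξ) 0)
  ~> succ (succ ((fun (h : Nat) => fun (χ : Nat) => h) 4 (succ ((fun (σ : Nat) => fun (r : Nat) => elimNat (fun (z : Nat) => Nat) r (fun (α : Nat) => fun (a : Nat) => succ a) σ) 1 0))))
  ~> succ (succ ((fun (h : Nat) => 4) (succ ((fun (χ : Nat) => fun (σ : Nat) => elimNat (fun (r : Nat) => Nat) σ (fun (z : Nat) => fun (α : Nat) => succ α) χ) 1 0))))
  ~> 6
type:
  Nat
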